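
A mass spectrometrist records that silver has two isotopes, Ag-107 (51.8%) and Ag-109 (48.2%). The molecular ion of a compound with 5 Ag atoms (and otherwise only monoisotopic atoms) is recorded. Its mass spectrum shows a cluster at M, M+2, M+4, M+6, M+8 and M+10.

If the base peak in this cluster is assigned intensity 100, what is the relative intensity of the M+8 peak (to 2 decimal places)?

(0.518 + 0.482)^5 gives M 0.0373, M+2 0.1735, M+4 0.3229, M+6 0.3005, M+8 0.1398, M+10 0.0260; the largest is M+4.
P(M+4) = C(5,2) × 0.518^3 × 0.482^2 = 10 × 0.13899183 × 0.232324 = 0.322911 (base)
P(M+8) = C(5,4) × 0.518^1 × 0.482^4 = 5 × 0.5180 × 0.05397444 = 0.139794
Relative intensity = 0.139794 / 0.322911 × 100 = 43.29

43.29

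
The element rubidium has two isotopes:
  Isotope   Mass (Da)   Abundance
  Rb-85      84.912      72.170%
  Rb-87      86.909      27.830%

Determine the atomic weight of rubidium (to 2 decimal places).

85.47 Da

Average mass = Σ (abundance × isotope mass) = 0.72170 × 84.912 + 0.27830 × 86.909
= 61.2810 + 24.1868 = 85.4678 Da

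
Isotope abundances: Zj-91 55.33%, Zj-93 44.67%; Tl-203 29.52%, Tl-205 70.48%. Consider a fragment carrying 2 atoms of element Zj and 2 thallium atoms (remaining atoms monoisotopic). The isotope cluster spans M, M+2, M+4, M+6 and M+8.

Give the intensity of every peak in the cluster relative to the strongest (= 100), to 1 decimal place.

7.1 : 45.4 : 100.0 : 87.6 : 26.4

Element Zj pattern (n=2): 0.30614089 : 0.49431822 : 0.19954089
Thallium pattern (n=2): 0.08714304 : 0.41611392 : 0.49674304
Convolve the two distributions (both contribute in 2-u steps):
  M: 0.30614089×0.08714304 = 0.026678
  M+2: 0.30614089×0.41611392 + 0.49431822×0.08714304 = 0.170466
  M+4: 0.30614089×0.49674304 + 0.49431822×0.41611392 + 0.19954089×0.08714304 = 0.375155
  M+6: 0.49431822×0.49674304 + 0.19954089×0.41611392 = 0.328581
  M+8: 0.19954089×0.49674304 = 0.099121
Scale to base peak (0.375155) = 100: 7.1 : 45.4 : 100.0 : 87.6 : 26.4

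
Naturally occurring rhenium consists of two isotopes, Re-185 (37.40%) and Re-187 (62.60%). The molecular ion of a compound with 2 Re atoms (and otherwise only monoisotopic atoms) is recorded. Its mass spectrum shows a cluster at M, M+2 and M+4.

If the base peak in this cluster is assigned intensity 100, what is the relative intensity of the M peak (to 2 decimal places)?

Binomial terms of (0.3740 + 0.6260)^2: M 0.1399, M+2 0.4682, M+4 0.3919 → M+2 is the base peak.
P(M+2) = C(2,1) × 0.3740^1 × 0.6260^1 = 2 × 0.3740 × 0.6260 = 0.468248 (base)
P(M) = C(2,0) × 0.3740^2 × 0.6260^0 = 1 × 0.139876 × 1.0000 = 0.139876
Relative intensity = 0.139876 / 0.468248 × 100 = 29.87

29.87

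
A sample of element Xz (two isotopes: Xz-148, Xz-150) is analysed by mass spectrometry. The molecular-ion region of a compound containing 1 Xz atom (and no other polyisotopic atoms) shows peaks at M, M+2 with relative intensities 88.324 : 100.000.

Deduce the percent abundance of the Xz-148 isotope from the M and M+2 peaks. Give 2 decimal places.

If p is the fraction of Xz that is Xz-148, then I(M+2)/I(M) = [C(1,1)·p^0·(1−p)] / p^1 = 1·(1−p)/p = 100.000/88.324 = 1.1322
(1−p)/p = 1.1322/1 = 1.1322  ⇒  p = 1/(1 + 1.1322) = 0.4690
Xz-148: 46.90%, Xz-150: 53.10%.

46.90%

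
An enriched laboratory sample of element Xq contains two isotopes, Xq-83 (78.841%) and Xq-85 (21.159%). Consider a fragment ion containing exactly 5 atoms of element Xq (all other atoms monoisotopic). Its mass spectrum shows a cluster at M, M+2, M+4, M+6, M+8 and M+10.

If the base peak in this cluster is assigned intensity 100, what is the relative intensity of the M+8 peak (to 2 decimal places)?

Term probabilities: M 0.3046, M+2 0.4088, M+4 0.2194, M+6 0.0589, M+8 0.0079, M+10 0.0004. Base peak = M+2.
P(M+2) = C(5,1) × 0.78841^4 × 0.21159^1 = 5 × 0.38637454 × 0.21159 = 0.408765 (base)
P(M+8) = C(5,4) × 0.78841^1 × 0.21159^4 = 5 × 0.78841 × 0.00200438 = 0.007901
Relative intensity = 0.007901 / 0.408765 × 100 = 1.93

1.93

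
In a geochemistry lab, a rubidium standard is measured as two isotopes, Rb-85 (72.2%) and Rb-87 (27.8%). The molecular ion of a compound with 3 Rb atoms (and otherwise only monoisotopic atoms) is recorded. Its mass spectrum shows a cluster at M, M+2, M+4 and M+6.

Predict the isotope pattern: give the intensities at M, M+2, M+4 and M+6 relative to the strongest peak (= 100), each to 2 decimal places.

Each Rb atom is independently Rb-85 (p = 0.722) or Rb-87 (q = 0.278); the cluster is the binomial expansion (p + q)^3.
P(M) = 0.722^3 = 0.376367
P(M+2) = 3 × 0.722^2 × 0.278^1 = 0.434751
P(M+4) = 3 × 0.722^1 × 0.278^2 = 0.167397
P(M+6) = 0.278^3 = 0.021485
The M+2 peak is largest (0.434751); scaling to 100 gives 86.57 : 100.00 : 38.50 : 4.94.

86.57 : 100.00 : 38.50 : 4.94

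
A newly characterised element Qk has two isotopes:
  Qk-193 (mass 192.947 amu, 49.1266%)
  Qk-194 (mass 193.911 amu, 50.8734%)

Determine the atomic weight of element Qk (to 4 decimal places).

Weight each isotope mass by its fractional abundance: 0.491266 × 192.947 + 0.508734 × 193.911
= 94.78830 + 98.64912 = 193.43742 amu

193.4374 amu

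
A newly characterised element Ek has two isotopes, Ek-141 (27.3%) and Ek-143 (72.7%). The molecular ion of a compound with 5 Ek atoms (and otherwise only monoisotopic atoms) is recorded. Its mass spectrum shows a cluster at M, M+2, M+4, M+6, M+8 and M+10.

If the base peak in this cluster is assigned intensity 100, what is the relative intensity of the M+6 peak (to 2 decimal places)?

Binomial terms of (0.273 + 0.727)^5: M 0.0015, M+2 0.0202, M+4 0.1075, M+6 0.2864, M+8 0.3813, M+10 0.2031 → M+8 is the base peak.
P(M+8) = C(5,4) × 0.273^1 × 0.727^4 = 5 × 0.2730 × 0.2793429 = 0.381303 (base)
P(M+6) = C(5,3) × 0.273^2 × 0.727^3 = 10 × 0.074529 × 0.38424058 = 0.286371
Relative intensity = 0.286371 / 0.381303 × 100 = 75.10

75.10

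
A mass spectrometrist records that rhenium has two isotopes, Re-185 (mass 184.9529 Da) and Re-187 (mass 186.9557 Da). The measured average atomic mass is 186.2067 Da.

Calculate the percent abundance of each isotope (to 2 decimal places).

Let x be the fractional abundance of Re-185; then Re-187 has abundance 1 − x.
184.9529·x + 186.9557·(1 − x) = 186.2067
(184.9529 − 186.9557)·x = 186.2067 − 186.9557
x = -0.7490 / -2.0028 = 0.37398 → 37.40% Re-185, 62.60% Re-187.

Re-185: 37.40%, Re-187: 62.60%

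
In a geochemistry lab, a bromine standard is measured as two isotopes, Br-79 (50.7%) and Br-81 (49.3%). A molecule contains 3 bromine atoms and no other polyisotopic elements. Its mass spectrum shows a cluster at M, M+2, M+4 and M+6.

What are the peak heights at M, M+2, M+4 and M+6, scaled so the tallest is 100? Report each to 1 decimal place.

Expanding (0.507 + 0.493)^3:
P(M) = 0.507^3 = 0.130324
P(M+2) = 3 × 0.507^2 × 0.493^1 = 0.380175
P(M+4) = 3 × 0.507^1 × 0.493^2 = 0.369678
P(M+6) = 0.493^3 = 0.119823
The M+2 peak is largest (0.380175); scaling to 100 gives 34.3 : 100.0 : 97.2 : 31.5.

34.3 : 100.0 : 97.2 : 31.5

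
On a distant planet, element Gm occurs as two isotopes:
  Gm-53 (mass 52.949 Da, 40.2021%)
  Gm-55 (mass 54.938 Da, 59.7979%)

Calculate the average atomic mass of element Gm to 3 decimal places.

Weight each isotope mass by its fractional abundance: 0.402021 × 52.949 + 0.597979 × 54.938
= 21.2866 + 32.8518 = 54.1384 Da

54.138 Da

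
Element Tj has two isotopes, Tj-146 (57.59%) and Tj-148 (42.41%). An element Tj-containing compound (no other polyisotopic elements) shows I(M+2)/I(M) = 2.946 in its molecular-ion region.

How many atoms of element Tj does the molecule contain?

The M+2/M ratio from n Tj atoms is n · q/p = n · 0.4241/0.5759.
n = 2.946 × 0.5759/0.4241 = 4.00 ≈ 4

4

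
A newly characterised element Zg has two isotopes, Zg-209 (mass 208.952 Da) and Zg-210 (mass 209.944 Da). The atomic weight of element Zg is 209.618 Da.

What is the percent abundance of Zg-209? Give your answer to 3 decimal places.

32.863%

Let x be the fractional abundance of Zg-209; then Zg-210 has abundance 1 − x.
208.952·x + 209.944·(1 − x) = 209.618
(208.952 − 209.944)·x = 209.618 − 209.944
x = -0.326 / -0.992 = 0.32863 → 32.863% Zg-209, 67.137% Zg-210.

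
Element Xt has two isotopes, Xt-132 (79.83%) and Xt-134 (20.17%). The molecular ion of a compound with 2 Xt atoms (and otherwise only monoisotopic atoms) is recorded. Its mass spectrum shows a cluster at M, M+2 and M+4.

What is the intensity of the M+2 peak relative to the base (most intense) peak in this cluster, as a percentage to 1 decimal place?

50.5%

Term probabilities: M 0.6373, M+2 0.3220, M+4 0.0407. Base peak = M.
P(M) = C(2,0) × 0.7983^2 × 0.2017^0 = 1 × 0.63728289 × 1.0000 = 0.637283 (base)
P(M+2) = C(2,1) × 0.7983^1 × 0.2017^1 = 2 × 0.7983 × 0.2017 = 0.322034
Relative intensity = 0.322034 / 0.637283 × 100 = 50.5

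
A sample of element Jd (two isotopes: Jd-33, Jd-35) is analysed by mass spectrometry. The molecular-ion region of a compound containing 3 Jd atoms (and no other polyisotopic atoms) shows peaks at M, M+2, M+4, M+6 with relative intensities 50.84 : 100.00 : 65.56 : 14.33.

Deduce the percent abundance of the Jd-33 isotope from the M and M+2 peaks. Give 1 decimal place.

60.4%

Write p for the Jd-33 fraction. I(M+2)/I(M) = [C(3,1)·p^2·(1−p)] / p^3 = 3·(1−p)/p = 100.00/50.84 = 1.9670
(1−p)/p = 1.9670/3 = 0.6557  ⇒  p = 1/(1 + 0.6557) = 0.6040
Jd-33: 60.4%, Jd-35: 39.6%.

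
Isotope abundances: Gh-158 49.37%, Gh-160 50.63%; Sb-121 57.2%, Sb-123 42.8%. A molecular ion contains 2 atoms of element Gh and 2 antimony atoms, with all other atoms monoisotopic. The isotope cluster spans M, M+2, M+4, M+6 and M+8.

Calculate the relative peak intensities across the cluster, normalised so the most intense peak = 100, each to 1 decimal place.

21.4 : 75.8 : 100.0 : 58.2 : 12.6

Element Gh pattern (n=2): 0.24373969 : 0.49992062 : 0.25633969
Antimony pattern (n=2): 0.327184 : 0.489632 : 0.183184
Convolve the two distributions (both contribute in 2-u steps):
  M: 0.24373969×0.327184 = 0.079748
  M+2: 0.24373969×0.489632 + 0.49992062×0.327184 = 0.282909
  M+4: 0.24373969×0.183184 + 0.49992062×0.489632 + 0.25633969×0.327184 = 0.373297
  M+6: 0.49992062×0.183184 + 0.25633969×0.489632 = 0.217090
  M+8: 0.25633969×0.183184 = 0.046957
Scale to base peak (0.373297) = 100: 21.4 : 75.8 : 100.0 : 58.2 : 12.6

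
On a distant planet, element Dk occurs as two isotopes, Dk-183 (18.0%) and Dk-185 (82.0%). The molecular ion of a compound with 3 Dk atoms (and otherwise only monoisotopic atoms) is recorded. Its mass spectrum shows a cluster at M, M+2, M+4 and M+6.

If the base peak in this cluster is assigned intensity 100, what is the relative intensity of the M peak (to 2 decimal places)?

1.06

(0.180 + 0.820)^3 gives M 0.0058, M+2 0.0797, M+4 0.3631, M+6 0.5514; the largest is M+6.
P(M+6) = C(3,3) × 0.180^0 × 0.820^3 = 1 × 1.0000 × 0.551368 = 0.551368 (base)
P(M) = C(3,0) × 0.180^3 × 0.820^0 = 1 × 0.005832 × 1.0000 = 0.005832
Relative intensity = 0.005832 / 0.551368 × 100 = 1.06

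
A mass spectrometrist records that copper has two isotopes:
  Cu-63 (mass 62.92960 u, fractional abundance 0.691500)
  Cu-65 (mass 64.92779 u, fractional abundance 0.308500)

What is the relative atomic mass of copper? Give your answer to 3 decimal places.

63.546 u

Ar = Σ fᵢ·mᵢ = 0.691500 × 62.92960 + 0.308500 × 64.92779
= 43.515818 + 20.030223 = 63.546041 u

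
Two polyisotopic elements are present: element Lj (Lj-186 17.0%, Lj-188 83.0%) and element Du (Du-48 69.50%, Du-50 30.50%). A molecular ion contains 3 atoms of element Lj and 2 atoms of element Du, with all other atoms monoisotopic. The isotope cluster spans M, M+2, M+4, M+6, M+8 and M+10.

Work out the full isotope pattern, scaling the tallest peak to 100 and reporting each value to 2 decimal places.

Element Lj pattern (n=3): 0.004913 : 0.071961 : 0.351339 : 0.571787
Element Du pattern (n=2): 0.483025 : 0.42395 : 0.093025
Convolve the two distributions (both contribute in 2-u steps):
  M: 0.004913×0.483025 = 0.002373
  M+2: 0.004913×0.42395 + 0.071961×0.483025 = 0.036842
  M+4: 0.004913×0.093025 + 0.071961×0.42395 + 0.351339×0.483025 = 0.200670
  M+6: 0.071961×0.093025 + 0.351339×0.42395 + 0.571787×0.483025 = 0.431832
  M+8: 0.351339×0.093025 + 0.571787×0.42395 = 0.275092
  M+10: 0.571787×0.093025 = 0.053190
Scale to base peak (0.431832) = 100: 0.55 : 8.53 : 46.47 : 100.00 : 63.70 : 12.32

0.55 : 8.53 : 46.47 : 100.00 : 63.70 : 12.32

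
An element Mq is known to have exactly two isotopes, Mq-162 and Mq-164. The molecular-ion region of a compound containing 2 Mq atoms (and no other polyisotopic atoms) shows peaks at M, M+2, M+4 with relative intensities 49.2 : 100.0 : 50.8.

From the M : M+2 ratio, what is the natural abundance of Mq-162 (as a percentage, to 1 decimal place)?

49.6%

Write p for the Mq-162 fraction. I(M+2)/I(M) = [C(2,1)·p^1·(1−p)] / p^2 = 2·(1−p)/p = 100.0/49.2 = 2.0325
(1−p)/p = 2.0325/2 = 1.0163  ⇒  p = 1/(1 + 1.0163) = 0.4960
Mq-162: 49.6%, Mq-164: 50.4%.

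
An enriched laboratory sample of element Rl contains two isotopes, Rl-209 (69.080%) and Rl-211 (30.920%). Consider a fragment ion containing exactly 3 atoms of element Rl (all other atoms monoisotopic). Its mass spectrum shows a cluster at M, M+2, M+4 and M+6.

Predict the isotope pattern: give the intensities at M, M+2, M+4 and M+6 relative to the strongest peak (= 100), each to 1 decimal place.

74.5 : 100.0 : 44.8 : 6.7

The 3 Rl atoms are independent, so intensities follow the terms of (0.69080 + 0.30920)^3.
P(M) = 0.69080^3 = 0.329653
P(M+2) = 3 × 0.69080^2 × 0.30920^1 = 0.442655
P(M+4) = 3 × 0.69080^1 × 0.30920^2 = 0.198131
P(M+6) = 0.30920^3 = 0.029561
The M+2 peak is largest (0.442655); scaling to 100 gives 74.5 : 100.0 : 44.8 : 6.7.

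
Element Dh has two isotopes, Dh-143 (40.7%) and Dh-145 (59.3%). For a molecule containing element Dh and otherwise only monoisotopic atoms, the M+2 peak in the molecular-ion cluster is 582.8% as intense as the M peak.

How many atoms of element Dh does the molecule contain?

4

With n Dh atoms, P(M+2)/P(M) = C(n,1)·p^(n−1)q / p^n = n·q/p = n · 0.593/0.407.
n = 5.828 × 0.407/0.593 = 4.00 ≈ 4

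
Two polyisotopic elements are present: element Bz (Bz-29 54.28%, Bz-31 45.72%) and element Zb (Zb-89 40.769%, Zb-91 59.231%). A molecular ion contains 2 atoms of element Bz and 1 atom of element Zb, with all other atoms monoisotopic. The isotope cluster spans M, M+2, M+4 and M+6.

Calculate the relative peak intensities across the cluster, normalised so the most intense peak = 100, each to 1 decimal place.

31.7 : 99.4 : 100.0 : 32.7

Element Bz pattern (n=2): 0.29463184 : 0.49633632 : 0.20903184
Element Zb pattern (n=1): 0.40769 : 0.59231
Convolve the two distributions (both contribute in 2-u steps):
  M: 0.29463184×0.40769 = 0.120118
  M+2: 0.29463184×0.59231 + 0.49633632×0.40769 = 0.376865
  M+4: 0.49633632×0.59231 + 0.20903184×0.40769 = 0.379205
  M+6: 0.20903184×0.59231 = 0.123812
Scale to base peak (0.379205) = 100: 31.7 : 99.4 : 100.0 : 32.7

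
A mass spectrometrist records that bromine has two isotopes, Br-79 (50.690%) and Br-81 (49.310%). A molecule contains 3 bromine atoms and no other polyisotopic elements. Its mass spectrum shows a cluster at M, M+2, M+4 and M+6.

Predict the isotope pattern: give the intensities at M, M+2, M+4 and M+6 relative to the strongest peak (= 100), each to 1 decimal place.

Each Br atom is independently Br-79 (p = 0.50690) or Br-81 (q = 0.49310); the cluster is the binomial expansion (p + q)^3.
P(M) = 0.50690^3 = 0.130247
P(M+2) = 3 × 0.50690^2 × 0.49310^1 = 0.380103
P(M+4) = 3 × 0.50690^1 × 0.49310^2 = 0.369755
P(M+6) = 0.49310^3 = 0.119896
The M+2 peak is largest (0.380103); scaling to 100 gives 34.3 : 100.0 : 97.3 : 31.5.

34.3 : 100.0 : 97.3 : 31.5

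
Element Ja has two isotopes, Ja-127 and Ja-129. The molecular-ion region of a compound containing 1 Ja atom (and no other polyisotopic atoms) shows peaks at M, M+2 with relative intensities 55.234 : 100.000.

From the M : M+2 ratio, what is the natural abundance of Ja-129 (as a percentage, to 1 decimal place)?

If p is the fraction of Ja that is Ja-127, then I(M+2)/I(M) = [C(1,1)·p^0·(1−p)] / p^1 = 1·(1−p)/p = 100.000/55.234 = 1.8105
(1−p)/p = 1.8105/1 = 1.8105  ⇒  p = 1/(1 + 1.8105) = 0.3558
Ja-127: 35.6%, Ja-129: 64.4%.

64.4%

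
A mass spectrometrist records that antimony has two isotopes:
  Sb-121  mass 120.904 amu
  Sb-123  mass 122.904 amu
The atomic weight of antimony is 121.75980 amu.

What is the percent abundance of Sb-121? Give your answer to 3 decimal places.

57.210%

Writing the weighted mean with unknown fraction x of Sb-121:
120.904·x + 122.904·(1 − x) = 121.75980
(120.904 − 122.904)·x = 121.75980 − 122.904
x = -1.14420 / -2.000 = 0.57210 → 57.210% Sb-121, 42.790% Sb-123.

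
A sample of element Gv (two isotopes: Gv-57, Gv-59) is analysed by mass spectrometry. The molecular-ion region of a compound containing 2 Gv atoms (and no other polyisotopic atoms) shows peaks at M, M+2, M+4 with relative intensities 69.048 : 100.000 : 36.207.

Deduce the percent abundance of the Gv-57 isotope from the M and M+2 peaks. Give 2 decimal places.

Let p = fractional abundance of Gv-57. I(M+2)/I(M) = [C(2,1)·p^1·(1−p)] / p^2 = 2·(1−p)/p = 100.000/69.048 = 1.4483
(1−p)/p = 1.4483/2 = 0.7241  ⇒  p = 1/(1 + 0.7241) = 0.5800
Gv-57: 58.00%, Gv-59: 42.00%.

58.00%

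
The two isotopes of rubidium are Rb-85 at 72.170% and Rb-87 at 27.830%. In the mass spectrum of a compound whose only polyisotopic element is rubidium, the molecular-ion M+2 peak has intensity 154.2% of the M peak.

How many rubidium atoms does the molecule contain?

With n Rb atoms, P(M+2)/P(M) = C(n,1)·p^(n−1)q / p^n = n·q/p = n · 0.27830/0.72170.
n = 1.542 × 0.72170/0.27830 = 4.00 ≈ 4

4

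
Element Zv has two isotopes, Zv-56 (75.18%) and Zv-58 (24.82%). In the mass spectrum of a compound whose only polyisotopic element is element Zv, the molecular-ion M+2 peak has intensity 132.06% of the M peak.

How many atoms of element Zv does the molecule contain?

For n independent Zv atoms, I(M+2)/I(M) = n · (abundance Zv-58) / (abundance Zv-56) = n · 0.2482/0.7518.
n = 1.3206 × 0.7518/0.2482 = 4.00 ≈ 4

4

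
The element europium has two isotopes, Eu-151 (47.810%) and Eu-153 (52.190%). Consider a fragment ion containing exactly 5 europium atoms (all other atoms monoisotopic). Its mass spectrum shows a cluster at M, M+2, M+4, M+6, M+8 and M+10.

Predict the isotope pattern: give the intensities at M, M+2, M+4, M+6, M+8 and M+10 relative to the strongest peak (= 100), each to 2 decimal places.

7.69 : 41.96 : 91.61 : 100.00 : 54.58 : 11.92

Each Eu atom is independently Eu-151 (p = 0.47810) or Eu-153 (q = 0.52190); the cluster is the binomial expansion (p + q)^5.
P(M) = 0.47810^5 = 0.024980
P(M+2) = 5 × 0.47810^4 × 0.52190^1 = 0.136343
P(M+4) = 10 × 0.47810^3 × 0.52190^2 = 0.297667
P(M+6) = 10 × 0.47810^2 × 0.52190^3 = 0.324937
P(M+8) = 5 × 0.47810^1 × 0.52190^4 = 0.177353
P(M+10) = 0.52190^5 = 0.038720
The M+6 peak is largest (0.324937); scaling to 100 gives 7.69 : 41.96 : 91.61 : 100.00 : 54.58 : 11.92.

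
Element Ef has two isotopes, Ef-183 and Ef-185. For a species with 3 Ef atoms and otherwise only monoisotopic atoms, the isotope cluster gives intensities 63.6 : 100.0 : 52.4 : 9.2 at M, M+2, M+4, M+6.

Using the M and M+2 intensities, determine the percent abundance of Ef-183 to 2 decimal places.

Let p = fractional abundance of Ef-183. I(M+2)/I(M) = [C(3,1)·p^2·(1−p)] / p^3 = 3·(1−p)/p = 100.0/63.6 = 1.5723
(1−p)/p = 1.5723/3 = 0.5241  ⇒  p = 1/(1 + 0.5241) = 0.6561
Ef-183: 65.61%, Ef-185: 34.39%.

65.61%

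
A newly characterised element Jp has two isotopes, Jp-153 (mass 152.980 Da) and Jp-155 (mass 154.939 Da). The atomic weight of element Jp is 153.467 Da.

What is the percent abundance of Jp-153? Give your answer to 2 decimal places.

Let x be the fractional abundance of Jp-153; then Jp-155 has abundance 1 − x.
152.980·x + 154.939·(1 − x) = 153.467
(152.980 − 154.939)·x = 153.467 − 154.939
x = -1.472 / -1.959 = 0.75140 → 75.14% Jp-153, 24.86% Jp-155.

75.14%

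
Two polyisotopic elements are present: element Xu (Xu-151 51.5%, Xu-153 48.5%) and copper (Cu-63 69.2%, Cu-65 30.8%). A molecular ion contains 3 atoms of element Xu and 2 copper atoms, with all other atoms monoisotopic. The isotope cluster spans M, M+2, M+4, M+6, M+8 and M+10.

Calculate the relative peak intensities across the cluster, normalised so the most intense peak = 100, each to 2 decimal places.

18.61 : 69.14 : 100.00 : 70.03 : 23.64 : 3.08

Element Xu pattern (n=3): 0.13659088 : 0.38590237 : 0.36342262 : 0.11408412
Copper pattern (n=2): 0.478864 : 0.426272 : 0.094864
Convolve the two distributions (both contribute in 2-u steps):
  M: 0.13659088×0.478864 = 0.065408
  M+2: 0.13659088×0.426272 + 0.38590237×0.478864 = 0.243020
  M+4: 0.13659088×0.094864 + 0.38590237×0.426272 + 0.36342262×0.478864 = 0.351487
  M+6: 0.38590237×0.094864 + 0.36342262×0.426272 + 0.11408412×0.478864 = 0.246156
  M+8: 0.36342262×0.094864 + 0.11408412×0.426272 = 0.083107
  M+10: 0.11408412×0.094864 = 0.010822
Scale to base peak (0.351487) = 100: 18.61 : 69.14 : 100.00 : 70.03 : 23.64 : 3.08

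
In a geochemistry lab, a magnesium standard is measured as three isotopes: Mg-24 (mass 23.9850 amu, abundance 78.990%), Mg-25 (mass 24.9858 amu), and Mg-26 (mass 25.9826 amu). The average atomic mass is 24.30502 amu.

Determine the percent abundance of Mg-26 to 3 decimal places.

11.010%

The remaining 21.010% is split between Mg-25 (fraction x) and Mg-26 (fraction 0.21010 − x).
Substituting: 24.9858x + 25.9826(0.21010 − x) = 5.3592685
(24.9858 − 25.9826)x = -0.09967576  ⇒  x = 0.10000, y = 0.11010
Mg-25: 10.000%, Mg-26: 11.010%.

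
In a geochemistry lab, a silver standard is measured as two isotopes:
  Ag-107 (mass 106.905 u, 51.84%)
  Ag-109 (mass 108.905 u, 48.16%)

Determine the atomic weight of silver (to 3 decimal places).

Weight each isotope mass by its fractional abundance: 0.5184 × 106.905 + 0.4816 × 108.905
= 55.4196 + 52.4486 = 107.8682 u

107.868 u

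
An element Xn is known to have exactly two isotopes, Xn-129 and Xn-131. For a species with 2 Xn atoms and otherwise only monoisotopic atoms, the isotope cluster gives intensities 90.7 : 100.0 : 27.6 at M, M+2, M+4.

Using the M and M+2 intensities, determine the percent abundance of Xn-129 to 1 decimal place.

64.5%

If p is the fraction of Xn that is Xn-129, then I(M+2)/I(M) = [C(2,1)·p^1·(1−p)] / p^2 = 2·(1−p)/p = 100.0/90.7 = 1.1025
(1−p)/p = 1.1025/2 = 0.5513  ⇒  p = 1/(1 + 0.5513) = 0.6446
Xn-129: 64.5%, Xn-131: 35.5%.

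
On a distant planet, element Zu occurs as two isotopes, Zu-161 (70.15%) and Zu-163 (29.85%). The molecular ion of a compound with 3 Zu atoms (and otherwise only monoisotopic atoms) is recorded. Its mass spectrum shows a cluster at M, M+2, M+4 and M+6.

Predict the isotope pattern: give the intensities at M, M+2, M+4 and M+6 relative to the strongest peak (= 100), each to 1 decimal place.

Expanding (0.7015 + 0.2985)^3:
P(M) = 0.7015^3 = 0.345210
P(M+2) = 3 × 0.7015^2 × 0.2985^1 = 0.440678
P(M+4) = 3 × 0.7015^1 × 0.2985^2 = 0.187516
P(M+6) = 0.2985^3 = 0.026597
The M+2 peak is largest (0.440678); scaling to 100 gives 78.3 : 100.0 : 42.6 : 6.0.

78.3 : 100.0 : 42.6 : 6.0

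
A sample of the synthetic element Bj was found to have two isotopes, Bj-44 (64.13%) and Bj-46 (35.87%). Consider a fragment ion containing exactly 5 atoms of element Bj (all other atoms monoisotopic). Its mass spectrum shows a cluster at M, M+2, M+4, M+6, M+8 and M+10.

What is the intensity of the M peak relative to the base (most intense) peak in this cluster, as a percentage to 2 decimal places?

Term probabilities: M 0.1085, M+2 0.3034, M+4 0.3393, M+6 0.1898, M+8 0.0531, M+10 0.0059. Base peak = M+4.
P(M+4) = C(5,2) × 0.6413^3 × 0.3587^2 = 10 × 0.26374469 × 0.12866569 = 0.339349 (base)
P(M) = C(5,0) × 0.6413^5 × 0.3587^0 = 1 × 0.10846914 × 1.0000 = 0.108469
Relative intensity = 0.108469 / 0.339349 × 100 = 31.96

31.96%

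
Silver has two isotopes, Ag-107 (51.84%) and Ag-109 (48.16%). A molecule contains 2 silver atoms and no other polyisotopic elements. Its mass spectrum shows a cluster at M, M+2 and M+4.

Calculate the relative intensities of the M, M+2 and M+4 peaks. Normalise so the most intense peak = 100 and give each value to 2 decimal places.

Expanding (0.5184 + 0.4816)^2:
P(M) = 0.5184^2 = 0.268739
P(M+2) = 2 × 0.5184^1 × 0.4816^1 = 0.499323
P(M+4) = 0.4816^2 = 0.231939
The M+2 peak is largest (0.499323); scaling to 100 gives 53.82 : 100.00 : 46.45.

53.82 : 100.00 : 46.45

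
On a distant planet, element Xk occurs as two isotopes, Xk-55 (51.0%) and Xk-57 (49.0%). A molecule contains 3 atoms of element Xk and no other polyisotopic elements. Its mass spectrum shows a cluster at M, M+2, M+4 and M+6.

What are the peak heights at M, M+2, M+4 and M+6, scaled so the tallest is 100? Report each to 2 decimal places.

Each Xk atom is independently Xk-55 (p = 0.510) or Xk-57 (q = 0.490); the cluster is the binomial expansion (p + q)^3.
P(M) = 0.510^3 = 0.132651
P(M+2) = 3 × 0.510^2 × 0.490^1 = 0.382347
P(M+4) = 3 × 0.510^1 × 0.490^2 = 0.367353
P(M+6) = 0.490^3 = 0.117649
The M+2 peak is largest (0.382347); scaling to 100 gives 34.69 : 100.00 : 96.08 : 30.77.

34.69 : 100.00 : 96.08 : 30.77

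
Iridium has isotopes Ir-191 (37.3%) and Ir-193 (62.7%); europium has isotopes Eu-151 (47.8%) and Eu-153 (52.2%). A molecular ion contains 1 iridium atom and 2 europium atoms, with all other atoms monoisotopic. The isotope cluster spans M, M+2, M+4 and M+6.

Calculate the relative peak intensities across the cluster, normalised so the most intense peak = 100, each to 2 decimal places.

Iridium pattern (n=1): 0.3730 : 0.6270
Europium pattern (n=2): 0.228484 : 0.499032 : 0.272484
Convolve the two distributions (both contribute in 2-u steps):
  M: 0.3730×0.228484 = 0.085225
  M+2: 0.3730×0.499032 + 0.6270×0.228484 = 0.329398
  M+4: 0.3730×0.272484 + 0.6270×0.499032 = 0.414530
  M+6: 0.6270×0.272484 = 0.170847
Scale to base peak (0.414530) = 100: 20.56 : 79.46 : 100.00 : 41.21

20.56 : 79.46 : 100.00 : 41.21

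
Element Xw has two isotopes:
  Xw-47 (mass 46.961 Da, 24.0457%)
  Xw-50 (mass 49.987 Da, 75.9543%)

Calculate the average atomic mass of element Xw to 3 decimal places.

Ar = Σ fᵢ·mᵢ = 0.240457 × 46.961 + 0.759543 × 49.987
= 11.2921 + 37.9673 = 49.2594 Da

49.259 Da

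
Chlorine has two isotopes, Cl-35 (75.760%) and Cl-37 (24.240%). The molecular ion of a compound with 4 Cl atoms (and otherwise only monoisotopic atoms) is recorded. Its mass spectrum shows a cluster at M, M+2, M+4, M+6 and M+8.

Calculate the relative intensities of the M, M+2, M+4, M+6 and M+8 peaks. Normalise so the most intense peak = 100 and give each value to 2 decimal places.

Each Cl atom is independently Cl-35 (p = 0.75760) or Cl-37 (q = 0.24240); the cluster is the binomial expansion (p + q)^4.
P(M) = 0.75760^4 = 0.329428
P(M+2) = 4 × 0.75760^3 × 0.24240^1 = 0.421612
P(M+4) = 6 × 0.75760^2 × 0.24240^2 = 0.202347
P(M+6) = 4 × 0.75760^1 × 0.24240^3 = 0.043162
P(M+8) = 0.24240^4 = 0.003452
The M+2 peak is largest (0.421612); scaling to 100 gives 78.14 : 100.00 : 47.99 : 10.24 : 0.82.

78.14 : 100.00 : 47.99 : 10.24 : 0.82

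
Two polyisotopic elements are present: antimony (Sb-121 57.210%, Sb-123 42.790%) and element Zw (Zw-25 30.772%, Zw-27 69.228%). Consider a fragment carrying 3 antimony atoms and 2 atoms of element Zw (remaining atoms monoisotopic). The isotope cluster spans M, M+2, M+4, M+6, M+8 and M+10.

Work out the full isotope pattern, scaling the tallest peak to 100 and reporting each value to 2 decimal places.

5.17 : 34.89 : 87.11 : 100.00 : 53.69 : 10.96

Antimony pattern (n=3): 0.18724742 : 0.42015297 : 0.3142518 : 0.07834781
Element Zw pattern (n=2): 0.0946916 : 0.4260568 : 0.4792516
Convolve the two distributions (both contribute in 2-u steps):
  M: 0.18724742×0.0946916 = 0.017731
  M+2: 0.18724742×0.4260568 + 0.42015297×0.0946916 = 0.119563
  M+4: 0.18724742×0.4792516 + 0.42015297×0.4260568 + 0.3142518×0.0946916 = 0.298505
  M+6: 0.42015297×0.4792516 + 0.3142518×0.4260568 + 0.07834781×0.0946916 = 0.342667
  M+8: 0.3142518×0.4792516 + 0.07834781×0.4260568 = 0.183986
  M+10: 0.07834781×0.4792516 = 0.037548
Scale to base peak (0.342667) = 100: 5.17 : 34.89 : 87.11 : 100.00 : 53.69 : 10.96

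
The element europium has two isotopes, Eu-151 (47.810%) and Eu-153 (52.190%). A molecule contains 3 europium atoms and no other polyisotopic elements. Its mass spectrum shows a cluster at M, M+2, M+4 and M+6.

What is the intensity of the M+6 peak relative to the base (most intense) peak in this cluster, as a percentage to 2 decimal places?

(0.47810 + 0.52190)^3 gives M 0.1093, M+2 0.3579, M+4 0.3907, M+6 0.1422; the largest is M+4.
P(M+4) = C(3,2) × 0.47810^1 × 0.52190^2 = 3 × 0.4781 × 0.27237961 = 0.390674 (base)
P(M+6) = C(3,3) × 0.47810^0 × 0.52190^3 = 1 × 1.0000 × 0.14215492 = 0.142155
Relative intensity = 0.142155 / 0.390674 × 100 = 36.39

36.39%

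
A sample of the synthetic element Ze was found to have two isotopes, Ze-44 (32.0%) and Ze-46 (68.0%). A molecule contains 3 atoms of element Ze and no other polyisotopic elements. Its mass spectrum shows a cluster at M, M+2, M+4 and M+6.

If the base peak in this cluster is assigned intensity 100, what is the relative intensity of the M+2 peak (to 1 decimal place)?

Term probabilities: M 0.0328, M+2 0.2089, M+4 0.4439, M+6 0.3144. Base peak = M+4.
P(M+4) = C(3,2) × 0.320^1 × 0.680^2 = 3 × 0.3200 × 0.4624 = 0.443904 (base)
P(M+2) = C(3,1) × 0.320^2 × 0.680^1 = 3 × 0.1024 × 0.6800 = 0.208896
Relative intensity = 0.208896 / 0.443904 × 100 = 47.1

47.1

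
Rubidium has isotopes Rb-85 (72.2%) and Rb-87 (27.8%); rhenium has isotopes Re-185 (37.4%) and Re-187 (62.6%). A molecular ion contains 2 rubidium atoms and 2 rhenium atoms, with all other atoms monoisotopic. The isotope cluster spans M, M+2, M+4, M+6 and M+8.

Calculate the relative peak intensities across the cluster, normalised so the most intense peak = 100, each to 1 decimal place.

18.1 : 74.5 : 100.0 : 48.0 : 7.5

Rubidium pattern (n=2): 0.521284 : 0.401432 : 0.077284
Rhenium pattern (n=2): 0.139876 : 0.468248 : 0.391876
Convolve the two distributions (both contribute in 2-u steps):
  M: 0.521284×0.139876 = 0.072915
  M+2: 0.521284×0.468248 + 0.401432×0.139876 = 0.300241
  M+4: 0.521284×0.391876 + 0.401432×0.468248 + 0.077284×0.139876 = 0.403059
  M+6: 0.401432×0.391876 + 0.077284×0.468248 = 0.193500
  M+8: 0.077284×0.391876 = 0.030286
Scale to base peak (0.403059) = 100: 18.1 : 74.5 : 100.0 : 48.0 : 7.5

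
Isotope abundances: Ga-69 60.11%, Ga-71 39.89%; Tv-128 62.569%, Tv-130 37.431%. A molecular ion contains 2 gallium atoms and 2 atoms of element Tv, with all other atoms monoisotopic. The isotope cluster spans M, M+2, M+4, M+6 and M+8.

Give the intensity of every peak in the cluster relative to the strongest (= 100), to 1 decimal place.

Gallium pattern (n=2): 0.36132121 : 0.47955758 : 0.15912121
Element Tv pattern (n=2): 0.39148798 : 0.46840405 : 0.14010798
Convolve the two distributions (both contribute in 2-u steps):
  M: 0.36132121×0.39148798 = 0.141453
  M+2: 0.36132121×0.46840405 + 0.47955758×0.39148798 = 0.356985
  M+4: 0.36132121×0.14010798 + 0.47955758×0.46840405 + 0.15912121×0.39148798 = 0.337545
  M+6: 0.47955758×0.14010798 + 0.15912121×0.46840405 = 0.141723
  M+8: 0.15912121×0.14010798 = 0.022294
Scale to base peak (0.356985) = 100: 39.6 : 100.0 : 94.6 : 39.7 : 6.2

39.6 : 100.0 : 94.6 : 39.7 : 6.2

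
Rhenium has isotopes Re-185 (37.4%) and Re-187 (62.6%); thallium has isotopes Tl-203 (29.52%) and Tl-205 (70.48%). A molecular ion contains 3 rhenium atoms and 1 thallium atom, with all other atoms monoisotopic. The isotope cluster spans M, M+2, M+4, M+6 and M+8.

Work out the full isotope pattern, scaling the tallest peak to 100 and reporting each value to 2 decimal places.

Rhenium pattern (n=3): 0.05231362 : 0.26268713 : 0.43968487 : 0.24531438
Thallium pattern (n=1): 0.2952 : 0.7048
Convolve the two distributions (both contribute in 2-u steps):
  M: 0.05231362×0.2952 = 0.015443
  M+2: 0.05231362×0.7048 + 0.26268713×0.2952 = 0.114416
  M+4: 0.26268713×0.7048 + 0.43968487×0.2952 = 0.314937
  M+6: 0.43968487×0.7048 + 0.24531438×0.2952 = 0.382307
  M+8: 0.24531438×0.7048 = 0.172898
Scale to base peak (0.382307) = 100: 4.04 : 29.93 : 82.38 : 100.00 : 45.22

4.04 : 29.93 : 82.38 : 100.00 : 45.22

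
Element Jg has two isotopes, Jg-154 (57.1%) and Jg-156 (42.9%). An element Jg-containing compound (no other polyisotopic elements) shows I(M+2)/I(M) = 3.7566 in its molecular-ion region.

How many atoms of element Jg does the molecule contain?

5

The M+2/M ratio from n Jg atoms is n · q/p = n · 0.429/0.571.
n = 3.7566 × 0.571/0.429 = 5.00 ≈ 5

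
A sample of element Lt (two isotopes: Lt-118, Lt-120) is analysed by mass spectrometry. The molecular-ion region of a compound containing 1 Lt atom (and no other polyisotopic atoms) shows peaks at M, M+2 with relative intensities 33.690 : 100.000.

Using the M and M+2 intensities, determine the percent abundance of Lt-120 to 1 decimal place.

74.8%

Write p for the Lt-118 fraction. I(M+2)/I(M) = [C(1,1)·p^0·(1−p)] / p^1 = 1·(1−p)/p = 100.000/33.690 = 2.9682
(1−p)/p = 2.9682/1 = 2.9682  ⇒  p = 1/(1 + 2.9682) = 0.2520
Lt-118: 25.2%, Lt-120: 74.8%.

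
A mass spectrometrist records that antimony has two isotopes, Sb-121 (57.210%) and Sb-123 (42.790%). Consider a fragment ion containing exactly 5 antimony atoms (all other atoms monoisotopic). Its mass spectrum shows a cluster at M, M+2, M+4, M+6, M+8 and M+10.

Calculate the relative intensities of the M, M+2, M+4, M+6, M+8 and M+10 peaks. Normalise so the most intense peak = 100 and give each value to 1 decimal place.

Each Sb atom is independently Sb-121 (p = 0.57210) or Sb-123 (q = 0.42790); the cluster is the binomial expansion (p + q)^5.
P(M) = 0.57210^5 = 0.061286
P(M+2) = 5 × 0.57210^4 × 0.42790^1 = 0.229192
P(M+4) = 10 × 0.57210^3 × 0.42790^2 = 0.342847
P(M+6) = 10 × 0.57210^2 × 0.42790^3 = 0.256431
P(M+8) = 5 × 0.57210^1 × 0.42790^4 = 0.095898
P(M+10) = 0.42790^5 = 0.014345
The M+4 peak is largest (0.342847); scaling to 100 gives 17.9 : 66.8 : 100.0 : 74.8 : 28.0 : 4.2.

17.9 : 66.8 : 100.0 : 74.8 : 28.0 : 4.2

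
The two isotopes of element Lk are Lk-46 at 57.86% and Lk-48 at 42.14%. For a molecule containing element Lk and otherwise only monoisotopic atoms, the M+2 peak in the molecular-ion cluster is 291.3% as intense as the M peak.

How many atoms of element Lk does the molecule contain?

The M+2/M ratio from n Lk atoms is n · q/p = n · 0.4214/0.5786.
n = 2.913 × 0.5786/0.4214 = 4.00 ≈ 4

4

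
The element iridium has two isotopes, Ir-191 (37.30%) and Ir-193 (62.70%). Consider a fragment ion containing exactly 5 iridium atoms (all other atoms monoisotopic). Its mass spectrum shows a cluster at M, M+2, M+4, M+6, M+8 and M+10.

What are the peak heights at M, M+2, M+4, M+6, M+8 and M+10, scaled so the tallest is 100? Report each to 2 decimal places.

2.11 : 17.70 : 59.49 : 100.00 : 84.05 : 28.26

Expanding (0.3730 + 0.6270)^5:
P(M) = 0.3730^5 = 0.007220
P(M+2) = 5 × 0.3730^4 × 0.6270^1 = 0.060684
P(M+4) = 10 × 0.3730^3 × 0.6270^2 = 0.204015
P(M+6) = 10 × 0.3730^2 × 0.6270^3 = 0.342942
P(M+8) = 5 × 0.3730^1 × 0.6270^4 = 0.288237
P(M+10) = 0.6270^5 = 0.096903
The M+6 peak is largest (0.342942); scaling to 100 gives 2.11 : 17.70 : 59.49 : 100.00 : 84.05 : 28.26.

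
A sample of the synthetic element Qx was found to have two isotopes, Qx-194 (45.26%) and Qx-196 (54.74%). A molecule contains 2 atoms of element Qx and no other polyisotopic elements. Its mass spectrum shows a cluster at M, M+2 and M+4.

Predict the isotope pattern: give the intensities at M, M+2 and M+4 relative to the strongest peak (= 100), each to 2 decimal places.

The 2 Qx atoms are independent, so intensities follow the terms of (0.4526 + 0.5474)^2.
P(M) = 0.4526^2 = 0.204847
P(M+2) = 2 × 0.4526^1 × 0.5474^1 = 0.495506
P(M+4) = 0.5474^2 = 0.299647
The M+2 peak is largest (0.495506); scaling to 100 gives 41.34 : 100.00 : 60.47.

41.34 : 100.00 : 60.47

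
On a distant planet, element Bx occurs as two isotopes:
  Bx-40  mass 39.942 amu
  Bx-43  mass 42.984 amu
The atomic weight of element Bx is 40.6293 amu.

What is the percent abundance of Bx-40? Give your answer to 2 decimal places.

77.41%

Let x be the fractional abundance of Bx-40; then Bx-43 has abundance 1 − x.
39.942·x + 42.984·(1 − x) = 40.6293
(39.942 − 42.984)·x = 40.6293 − 42.984
x = -2.3547 / -3.042 = 0.77406 → 77.41% Bx-40, 22.59% Bx-43.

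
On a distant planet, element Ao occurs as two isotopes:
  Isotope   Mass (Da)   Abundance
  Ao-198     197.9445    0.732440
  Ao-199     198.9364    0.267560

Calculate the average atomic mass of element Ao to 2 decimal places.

198.21 Da

Average mass = Σ (abundance × isotope mass) = 0.732440 × 197.9445 + 0.267560 × 198.9364
= 144.98247 + 53.22742 = 198.20989 Da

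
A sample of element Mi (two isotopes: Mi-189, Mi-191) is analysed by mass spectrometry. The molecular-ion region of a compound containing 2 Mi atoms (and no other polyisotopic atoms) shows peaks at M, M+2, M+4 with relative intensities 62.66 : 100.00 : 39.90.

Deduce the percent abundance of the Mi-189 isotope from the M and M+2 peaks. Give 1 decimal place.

55.6%

Let p = fractional abundance of Mi-189. I(M+2)/I(M) = [C(2,1)·p^1·(1−p)] / p^2 = 2·(1−p)/p = 100.00/62.66 = 1.5959
(1−p)/p = 1.5959/2 = 0.7980  ⇒  p = 1/(1 + 0.7980) = 0.5562
Mi-189: 55.6%, Mi-191: 44.4%.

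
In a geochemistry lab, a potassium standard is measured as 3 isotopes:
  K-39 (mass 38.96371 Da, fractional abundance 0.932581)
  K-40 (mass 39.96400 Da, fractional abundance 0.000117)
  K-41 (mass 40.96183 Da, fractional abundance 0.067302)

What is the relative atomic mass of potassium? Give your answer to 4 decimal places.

39.0983 Da

The abundance-weighted mean is 0.932581 × 38.96371 + 0.000117 × 39.96400 + 0.067302 × 40.96183
= 36.336816 + 0.004676 + 2.756813 = 39.098305 Da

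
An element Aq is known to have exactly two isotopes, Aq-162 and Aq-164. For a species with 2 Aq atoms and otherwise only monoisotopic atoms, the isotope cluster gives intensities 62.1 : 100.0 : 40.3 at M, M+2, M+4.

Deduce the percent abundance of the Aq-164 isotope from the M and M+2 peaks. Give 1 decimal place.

44.6%

Write p for the Aq-162 fraction. I(M+2)/I(M) = [C(2,1)·p^1·(1−p)] / p^2 = 2·(1−p)/p = 100.0/62.1 = 1.6103
(1−p)/p = 1.6103/2 = 0.8052  ⇒  p = 1/(1 + 0.8052) = 0.5540
Aq-162: 55.4%, Aq-164: 44.6%.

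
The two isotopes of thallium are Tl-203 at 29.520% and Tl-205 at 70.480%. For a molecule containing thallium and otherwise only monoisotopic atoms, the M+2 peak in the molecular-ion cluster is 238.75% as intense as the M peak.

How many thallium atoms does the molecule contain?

With n Tl atoms, P(M+2)/P(M) = C(n,1)·p^(n−1)q / p^n = n·q/p = n · 0.70480/0.29520.
n = 2.3875 × 0.29520/0.70480 = 1.00 ≈ 1

1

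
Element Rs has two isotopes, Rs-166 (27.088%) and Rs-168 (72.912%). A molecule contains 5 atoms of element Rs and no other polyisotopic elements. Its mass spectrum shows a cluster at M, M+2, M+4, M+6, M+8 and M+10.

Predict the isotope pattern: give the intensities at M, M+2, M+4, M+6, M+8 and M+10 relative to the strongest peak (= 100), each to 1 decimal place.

The 5 Rs atoms are independent, so intensities follow the terms of (0.27088 + 0.72912)^5.
P(M) = 0.27088^5 = 0.001458
P(M+2) = 5 × 0.27088^4 × 0.72912^1 = 0.019628
P(M+4) = 10 × 0.27088^3 × 0.72912^2 = 0.105664
P(M+6) = 10 × 0.27088^2 × 0.72912^3 = 0.284414
P(M+8) = 5 × 0.27088^1 × 0.72912^4 = 0.382774
P(M+10) = 0.72912^5 = 0.206061
The M+8 peak is largest (0.382774); scaling to 100 gives 0.4 : 5.1 : 27.6 : 74.3 : 100.0 : 53.8.

0.4 : 5.1 : 27.6 : 74.3 : 100.0 : 53.8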